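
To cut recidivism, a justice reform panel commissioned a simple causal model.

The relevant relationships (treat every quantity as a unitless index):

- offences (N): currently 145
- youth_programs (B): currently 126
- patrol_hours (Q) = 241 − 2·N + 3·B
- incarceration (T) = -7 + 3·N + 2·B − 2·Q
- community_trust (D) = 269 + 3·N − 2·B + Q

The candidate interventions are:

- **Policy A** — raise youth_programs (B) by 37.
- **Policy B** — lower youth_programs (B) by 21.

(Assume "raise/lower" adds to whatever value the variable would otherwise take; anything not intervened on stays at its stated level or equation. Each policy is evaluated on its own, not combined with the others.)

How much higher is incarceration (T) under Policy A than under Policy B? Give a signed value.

-232

Policy A (B + 37):
  N = 145
  B = 126 + 37 = 163
  Q = 241 − 2·145 + 3·163 = 440
  T = -7 + 3·145 + 2·163 − 2·440 = -126
Policy B (B − 21):
  N = 145
  B = 126 − 21 = 105
  Q = 241 − 2·145 + 3·105 = 266
  T = -7 + 3·145 + 2·105 − 2·266 = 106
T: -126 − 106 = -232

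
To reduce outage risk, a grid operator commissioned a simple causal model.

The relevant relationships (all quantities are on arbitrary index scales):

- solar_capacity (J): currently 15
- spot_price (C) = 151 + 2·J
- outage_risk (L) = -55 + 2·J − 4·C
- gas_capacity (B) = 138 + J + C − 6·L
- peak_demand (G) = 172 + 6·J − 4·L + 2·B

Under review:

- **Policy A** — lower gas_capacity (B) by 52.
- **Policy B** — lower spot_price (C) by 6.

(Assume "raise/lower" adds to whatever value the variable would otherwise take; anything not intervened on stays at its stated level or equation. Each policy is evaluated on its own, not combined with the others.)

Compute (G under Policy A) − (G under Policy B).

292

Policy A (B − 52):
  J = 15
  C = 151 + 2·15 = 181
  L = -55 + 2·15 − 4·181 = -749
  B = 138 + 15 + 181 − 6·(-749) (−52 from intervention) = 4776
  G = 172 + 6·15 − 4·(-749) + 2·4776 = 12810
Policy B (C − 6):
  J = 15
  C = 151 + 2·15 (−6 from intervention) = 175
  L = -55 + 2·15 − 4·175 = -725
  B = 138 + 15 + 175 − 6·(-725) = 4678
  G = 172 + 6·15 − 4·(-725) + 2·4678 = 12518
G: 12810 − 12518 = 292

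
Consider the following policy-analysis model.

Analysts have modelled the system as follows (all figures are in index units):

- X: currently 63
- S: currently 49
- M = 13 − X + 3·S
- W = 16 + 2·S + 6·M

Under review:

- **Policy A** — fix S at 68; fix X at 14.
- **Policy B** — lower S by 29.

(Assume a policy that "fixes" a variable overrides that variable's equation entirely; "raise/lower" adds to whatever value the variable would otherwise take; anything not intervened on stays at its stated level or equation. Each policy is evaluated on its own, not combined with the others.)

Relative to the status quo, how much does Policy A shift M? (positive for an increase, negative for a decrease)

106

Baseline:
  X = 63
  S = 49
  M = 13 − 63 + 3·49 = 97
Policy A (S := 68, X := 14):
  X = 14
  S = 68
  M = 13 − 14 + 3·68 = 203
Change in M: 203 − 97 = 106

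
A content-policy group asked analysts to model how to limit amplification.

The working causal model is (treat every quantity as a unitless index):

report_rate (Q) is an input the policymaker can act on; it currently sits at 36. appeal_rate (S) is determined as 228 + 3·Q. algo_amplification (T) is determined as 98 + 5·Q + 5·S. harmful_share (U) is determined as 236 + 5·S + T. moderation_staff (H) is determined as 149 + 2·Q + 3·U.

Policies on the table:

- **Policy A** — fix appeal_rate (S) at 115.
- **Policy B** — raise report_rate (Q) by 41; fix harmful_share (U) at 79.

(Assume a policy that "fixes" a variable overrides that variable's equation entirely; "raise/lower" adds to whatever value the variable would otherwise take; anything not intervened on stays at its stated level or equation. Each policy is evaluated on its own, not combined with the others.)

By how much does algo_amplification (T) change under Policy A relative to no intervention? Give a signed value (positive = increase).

Baseline:
  Q = 36
  S = 228 + 3·36 = 336
  T = 98 + 5·36 + 5·336 = 1958
Policy A (S := 115):
  Q = 36
  S = 115
  T = 98 + 5·36 + 5·115 = 853
Change in T: 853 − 1958 = -1105

-1105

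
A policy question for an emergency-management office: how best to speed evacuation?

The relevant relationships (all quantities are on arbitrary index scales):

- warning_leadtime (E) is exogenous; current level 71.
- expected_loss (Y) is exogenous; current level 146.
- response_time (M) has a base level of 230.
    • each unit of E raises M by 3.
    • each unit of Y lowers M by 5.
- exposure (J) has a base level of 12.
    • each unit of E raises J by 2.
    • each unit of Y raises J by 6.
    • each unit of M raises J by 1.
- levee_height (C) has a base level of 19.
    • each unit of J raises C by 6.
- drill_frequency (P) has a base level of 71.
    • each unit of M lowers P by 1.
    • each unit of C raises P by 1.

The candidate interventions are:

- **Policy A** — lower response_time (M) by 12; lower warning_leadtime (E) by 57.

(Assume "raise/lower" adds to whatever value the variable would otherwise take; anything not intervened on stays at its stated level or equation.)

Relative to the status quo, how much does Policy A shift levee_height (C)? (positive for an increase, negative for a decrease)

-1782

Baseline:
  E = 71
  Y = 146
  M = 230 + 3·71 − 5·146 = -287
  J = 12 + 2·71 + 6·146 + (-287) = 743
  C = 19 + 6·743 = 4477
Policy A (M − 12, E − 57):
  E = 71 − 57 = 14
  Y = 146
  M = 230 + 3·14 − 5·146 (−12 from intervention) = -470
  J = 12 + 2·14 + 6·146 + (-470) = 446
  C = 19 + 6·446 = 2695
Change in C: 2695 − 4477 = -1782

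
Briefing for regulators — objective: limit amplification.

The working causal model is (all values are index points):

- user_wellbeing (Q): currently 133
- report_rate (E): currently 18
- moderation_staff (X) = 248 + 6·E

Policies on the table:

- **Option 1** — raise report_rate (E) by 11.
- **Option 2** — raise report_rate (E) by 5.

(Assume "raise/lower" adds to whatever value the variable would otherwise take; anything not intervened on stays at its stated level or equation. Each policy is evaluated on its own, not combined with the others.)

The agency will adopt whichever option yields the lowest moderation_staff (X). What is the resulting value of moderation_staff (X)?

386

Option 1 (E + 11):
  E = 18 + 11 = 29
  X = 248 + 6·29 = 422
Option 2 (E + 5):
  E = 18 + 5 = 23
  X = 248 + 6·23 = 386
Comparing — Option 1: X=422, Option 2: X=386. Lowest is 386 (Option 2).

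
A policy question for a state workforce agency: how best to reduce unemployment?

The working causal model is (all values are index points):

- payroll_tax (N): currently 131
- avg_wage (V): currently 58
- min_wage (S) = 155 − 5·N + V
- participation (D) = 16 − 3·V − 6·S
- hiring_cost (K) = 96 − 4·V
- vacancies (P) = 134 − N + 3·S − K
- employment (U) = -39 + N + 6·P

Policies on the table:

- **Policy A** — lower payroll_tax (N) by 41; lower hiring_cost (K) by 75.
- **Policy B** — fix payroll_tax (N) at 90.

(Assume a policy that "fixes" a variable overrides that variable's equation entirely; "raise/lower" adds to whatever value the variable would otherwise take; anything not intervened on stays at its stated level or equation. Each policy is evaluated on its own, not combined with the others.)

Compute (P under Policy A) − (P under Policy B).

75

Policy A (N − 41, K − 75):
  N = 131 − 41 = 90
  V = 58
  S = 155 − 5·90 + 58 = -237
  K = 96 − 4·58 (−75 from intervention) = -211
  P = 134 − 90 + 3·(-237) − (-211) = -456
Policy B (N := 90):
  N = 90
  V = 58
  S = 155 − 5·90 + 58 = -237
  K = 96 − 4·58 = -136
  P = 134 − 90 + 3·(-237) − (-136) = -531
P: -456 − (-531) = 75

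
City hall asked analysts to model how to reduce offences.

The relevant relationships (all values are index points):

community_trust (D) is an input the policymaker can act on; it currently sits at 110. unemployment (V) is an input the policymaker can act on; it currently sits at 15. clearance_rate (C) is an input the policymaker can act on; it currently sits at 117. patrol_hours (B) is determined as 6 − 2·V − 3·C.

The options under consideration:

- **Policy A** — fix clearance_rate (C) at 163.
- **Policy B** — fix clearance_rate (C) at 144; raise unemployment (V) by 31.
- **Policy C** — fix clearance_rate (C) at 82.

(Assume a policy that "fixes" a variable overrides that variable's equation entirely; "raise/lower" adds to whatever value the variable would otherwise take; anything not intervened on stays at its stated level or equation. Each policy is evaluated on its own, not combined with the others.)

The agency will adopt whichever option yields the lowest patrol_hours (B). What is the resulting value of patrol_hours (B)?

Policy A (C := 163):
  V = 15
  C = 163
  B = 6 − 2·15 − 3·163 = -513
Policy B (C := 144, V + 31):
  V = 15 + 31 = 46
  C = 144
  B = 6 − 2·46 − 3·144 = -518
Policy C (C := 82):
  V = 15
  C = 82
  B = 6 − 2·15 − 3·82 = -270
Comparing — Policy A: B=-513, Policy B: B=-518, Policy C: B=-270. Lowest is -518 (Policy B).

-518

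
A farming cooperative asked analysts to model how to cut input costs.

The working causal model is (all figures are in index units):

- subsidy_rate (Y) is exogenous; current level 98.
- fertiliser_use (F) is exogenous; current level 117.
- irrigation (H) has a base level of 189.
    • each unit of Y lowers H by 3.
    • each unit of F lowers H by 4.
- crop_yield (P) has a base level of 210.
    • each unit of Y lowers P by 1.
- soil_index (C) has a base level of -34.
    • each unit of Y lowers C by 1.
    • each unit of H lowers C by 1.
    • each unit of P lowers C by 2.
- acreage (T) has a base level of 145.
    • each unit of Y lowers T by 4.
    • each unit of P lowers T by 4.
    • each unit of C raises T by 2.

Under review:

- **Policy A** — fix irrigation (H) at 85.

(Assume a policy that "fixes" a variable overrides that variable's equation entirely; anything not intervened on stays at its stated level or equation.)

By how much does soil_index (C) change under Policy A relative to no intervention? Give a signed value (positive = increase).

-658

Baseline:
  Y = 98
  F = 117
  H = 189 − 3·98 − 4·117 = -573
  P = 210 − 98 = 112
  C = -34 − 98 − (-573) − 2·112 = 217
Policy A (H := 85):
  Y = 98
  F = 117
  H = 85
  P = 210 − 98 = 112
  C = -34 − 98 − 85 − 2·112 = -441
Change in C: -441 − 217 = -658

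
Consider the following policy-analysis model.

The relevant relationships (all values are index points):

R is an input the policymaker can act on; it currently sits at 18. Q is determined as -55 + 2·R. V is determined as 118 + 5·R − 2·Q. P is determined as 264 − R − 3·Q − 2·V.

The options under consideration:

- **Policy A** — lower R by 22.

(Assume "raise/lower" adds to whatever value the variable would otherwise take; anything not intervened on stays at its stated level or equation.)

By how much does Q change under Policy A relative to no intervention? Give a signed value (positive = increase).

-44

Baseline:
  R = 18
  Q = -55 + 2·18 = -19
Policy A (R − 22):
  R = 18 − 22 = -4
  Q = -55 + 2·(-4) = -63
Change in Q: -63 − (-19) = -44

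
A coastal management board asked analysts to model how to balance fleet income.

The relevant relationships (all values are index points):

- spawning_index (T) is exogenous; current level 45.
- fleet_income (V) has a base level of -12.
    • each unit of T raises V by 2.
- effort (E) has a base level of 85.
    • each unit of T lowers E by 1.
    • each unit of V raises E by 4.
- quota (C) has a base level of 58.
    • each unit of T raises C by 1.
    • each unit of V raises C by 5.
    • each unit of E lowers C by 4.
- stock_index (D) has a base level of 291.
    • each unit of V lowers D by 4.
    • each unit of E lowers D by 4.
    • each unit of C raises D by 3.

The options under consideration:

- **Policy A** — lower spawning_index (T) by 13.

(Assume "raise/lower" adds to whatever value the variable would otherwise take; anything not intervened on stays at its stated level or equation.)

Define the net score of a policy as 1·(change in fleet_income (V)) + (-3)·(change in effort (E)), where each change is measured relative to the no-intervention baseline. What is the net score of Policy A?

Baseline:
  T = 45
  V = -12 + 2·45 = 78
  E = 85 − 45 + 4·78 = 352
Policy A (T − 13):
  T = 45 − 13 = 32
  V = -12 + 2·32 = 52
  E = 85 − 32 + 4·52 = 261
ΔV = 52 − 78 = -26; ΔE = 261 − 352 = -91
Score = 1·(-26) + (-3)·(-91) = 247

247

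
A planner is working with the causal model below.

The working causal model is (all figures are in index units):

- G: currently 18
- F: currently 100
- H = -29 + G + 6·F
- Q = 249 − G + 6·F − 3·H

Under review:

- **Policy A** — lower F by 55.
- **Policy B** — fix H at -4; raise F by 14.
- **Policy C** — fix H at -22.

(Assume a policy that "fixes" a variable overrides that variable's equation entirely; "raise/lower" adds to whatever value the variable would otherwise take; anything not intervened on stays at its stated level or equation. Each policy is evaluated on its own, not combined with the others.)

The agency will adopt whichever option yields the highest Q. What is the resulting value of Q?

Policy A (F − 55):
  G = 18
  F = 100 − 55 = 45
  H = -29 + 18 + 6·45 = 259
  Q = 249 − 18 + 6·45 − 3·259 = -276
Policy B (H := -4, F + 14):
  G = 18
  F = 100 + 14 = 114
  H = -4
  Q = 249 − 18 + 6·114 − 3·(-4) = 927
Policy C (H := -22):
  G = 18
  F = 100
  H = -22
  Q = 249 − 18 + 6·100 − 3·(-22) = 897
Comparing — Policy A: Q=-276, Policy B: Q=927, Policy C: Q=897. Highest is 927 (Policy B).

927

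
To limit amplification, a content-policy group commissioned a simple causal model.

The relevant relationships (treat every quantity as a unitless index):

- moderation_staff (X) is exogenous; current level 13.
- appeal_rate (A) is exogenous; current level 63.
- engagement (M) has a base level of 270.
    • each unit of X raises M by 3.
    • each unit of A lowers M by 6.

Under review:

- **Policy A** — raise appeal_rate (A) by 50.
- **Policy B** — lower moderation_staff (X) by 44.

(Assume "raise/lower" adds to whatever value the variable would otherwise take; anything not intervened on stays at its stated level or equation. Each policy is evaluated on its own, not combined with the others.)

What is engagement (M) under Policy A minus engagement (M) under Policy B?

-168

Policy A (A + 50):
  X = 13
  A = 63 + 50 = 113
  M = 270 + 3·13 − 6·113 = -369
Policy B (X − 44):
  X = 13 − 44 = -31
  A = 63
  M = 270 + 3·(-31) − 6·63 = -201
M: -369 − (-201) = -168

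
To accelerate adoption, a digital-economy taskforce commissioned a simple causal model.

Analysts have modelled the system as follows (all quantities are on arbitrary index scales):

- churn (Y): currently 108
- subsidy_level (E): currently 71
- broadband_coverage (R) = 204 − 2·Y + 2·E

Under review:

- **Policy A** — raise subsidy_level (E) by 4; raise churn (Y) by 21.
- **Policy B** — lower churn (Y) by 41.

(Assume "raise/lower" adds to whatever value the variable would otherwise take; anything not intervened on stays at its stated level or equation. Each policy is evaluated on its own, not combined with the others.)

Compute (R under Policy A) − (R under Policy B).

Policy A (E + 4, Y + 21):
  Y = 108 + 21 = 129
  E = 71 + 4 = 75
  R = 204 − 2·129 + 2·75 = 96
Policy B (Y − 41):
  Y = 108 − 41 = 67
  E = 71
  R = 204 − 2·67 + 2·71 = 212
R: 96 − 212 = -116

-116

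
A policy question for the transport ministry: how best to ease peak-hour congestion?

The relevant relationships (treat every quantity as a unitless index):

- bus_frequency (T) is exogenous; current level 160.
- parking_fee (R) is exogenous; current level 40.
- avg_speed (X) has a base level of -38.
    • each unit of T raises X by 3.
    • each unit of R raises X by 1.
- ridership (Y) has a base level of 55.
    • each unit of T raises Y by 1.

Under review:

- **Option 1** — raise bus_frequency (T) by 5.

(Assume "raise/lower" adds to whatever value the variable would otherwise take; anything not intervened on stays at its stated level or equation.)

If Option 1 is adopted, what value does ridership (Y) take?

Option 1 (T + 5):
  T = 160 + 5 = 165
  Y = 55 + 165 = 220

220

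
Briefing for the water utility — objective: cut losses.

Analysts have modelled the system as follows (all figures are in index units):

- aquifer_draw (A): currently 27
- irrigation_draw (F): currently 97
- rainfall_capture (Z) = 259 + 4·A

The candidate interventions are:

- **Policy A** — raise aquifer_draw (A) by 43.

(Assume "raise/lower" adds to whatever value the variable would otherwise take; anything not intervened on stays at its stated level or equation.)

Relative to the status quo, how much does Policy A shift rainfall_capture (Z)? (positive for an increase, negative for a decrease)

Baseline:
  A = 27
  Z = 259 + 4·27 = 367
Policy A (A + 43):
  A = 27 + 43 = 70
  Z = 259 + 4·70 = 539
Change in Z: 539 − 367 = 172

172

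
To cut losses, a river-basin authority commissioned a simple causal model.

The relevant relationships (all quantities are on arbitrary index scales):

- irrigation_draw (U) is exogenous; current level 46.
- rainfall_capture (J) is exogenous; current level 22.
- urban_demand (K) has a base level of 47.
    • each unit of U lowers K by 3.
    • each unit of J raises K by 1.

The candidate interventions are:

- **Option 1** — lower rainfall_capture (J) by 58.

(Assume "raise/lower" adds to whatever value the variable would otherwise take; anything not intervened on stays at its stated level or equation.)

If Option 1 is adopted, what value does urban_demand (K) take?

Option 1 (J − 58):
  U = 46
  J = 22 − 58 = -36
  K = 47 − 3·46 + (-36) = -127

-127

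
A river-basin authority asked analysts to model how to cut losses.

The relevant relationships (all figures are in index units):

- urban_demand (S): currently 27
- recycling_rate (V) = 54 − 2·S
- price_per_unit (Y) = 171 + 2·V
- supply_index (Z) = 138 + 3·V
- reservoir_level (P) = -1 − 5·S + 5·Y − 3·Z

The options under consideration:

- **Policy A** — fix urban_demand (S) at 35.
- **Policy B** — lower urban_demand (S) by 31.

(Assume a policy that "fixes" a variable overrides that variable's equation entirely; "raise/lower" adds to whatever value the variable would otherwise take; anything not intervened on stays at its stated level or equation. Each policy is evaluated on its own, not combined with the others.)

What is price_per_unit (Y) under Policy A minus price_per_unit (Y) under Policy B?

Policy A (S := 35):
  S = 35
  V = 54 − 2·35 = -16
  Y = 171 + 2·(-16) = 139
Policy B (S − 31):
  S = 27 − 31 = -4
  V = 54 − 2·(-4) = 62
  Y = 171 + 2·62 = 295
Y: 139 − 295 = -156

-156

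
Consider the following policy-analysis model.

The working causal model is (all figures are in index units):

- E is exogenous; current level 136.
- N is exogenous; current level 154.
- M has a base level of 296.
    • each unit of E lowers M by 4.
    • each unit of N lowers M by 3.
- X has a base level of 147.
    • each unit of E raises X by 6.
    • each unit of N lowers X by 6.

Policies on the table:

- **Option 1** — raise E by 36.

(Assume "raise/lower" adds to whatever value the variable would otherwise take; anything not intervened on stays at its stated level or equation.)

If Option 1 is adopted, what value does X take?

255

Option 1 (E + 36):
  E = 136 + 36 = 172
  N = 154
  X = 147 + 6·172 − 6·154 = 255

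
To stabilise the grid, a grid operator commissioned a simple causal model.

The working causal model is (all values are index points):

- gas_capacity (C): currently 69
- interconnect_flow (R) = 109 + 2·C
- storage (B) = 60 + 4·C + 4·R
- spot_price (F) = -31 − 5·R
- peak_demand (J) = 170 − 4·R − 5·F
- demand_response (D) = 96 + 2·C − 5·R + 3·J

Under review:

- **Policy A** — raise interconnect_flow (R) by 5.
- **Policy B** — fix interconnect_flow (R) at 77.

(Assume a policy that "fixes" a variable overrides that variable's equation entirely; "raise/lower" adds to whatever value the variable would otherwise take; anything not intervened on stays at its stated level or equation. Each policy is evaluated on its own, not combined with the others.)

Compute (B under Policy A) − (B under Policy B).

Policy A (R + 5):
  C = 69
  R = 109 + 2·69 (+5 from intervention) = 252
  B = 60 + 4·69 + 4·252 = 1344
Policy B (R := 77):
  C = 69
  R = 77
  B = 60 + 4·69 + 4·77 = 644
B: 1344 − 644 = 700

700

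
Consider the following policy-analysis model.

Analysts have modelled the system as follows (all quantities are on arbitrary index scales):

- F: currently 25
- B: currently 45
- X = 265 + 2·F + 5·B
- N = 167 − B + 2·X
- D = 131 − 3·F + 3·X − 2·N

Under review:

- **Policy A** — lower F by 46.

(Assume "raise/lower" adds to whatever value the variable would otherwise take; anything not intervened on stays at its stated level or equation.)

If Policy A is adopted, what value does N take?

Policy A (F − 46):
  F = 25 − 46 = -21
  B = 45
  X = 265 + 2·(-21) + 5·45 = 448
  N = 167 − 45 + 2·448 = 1018

1018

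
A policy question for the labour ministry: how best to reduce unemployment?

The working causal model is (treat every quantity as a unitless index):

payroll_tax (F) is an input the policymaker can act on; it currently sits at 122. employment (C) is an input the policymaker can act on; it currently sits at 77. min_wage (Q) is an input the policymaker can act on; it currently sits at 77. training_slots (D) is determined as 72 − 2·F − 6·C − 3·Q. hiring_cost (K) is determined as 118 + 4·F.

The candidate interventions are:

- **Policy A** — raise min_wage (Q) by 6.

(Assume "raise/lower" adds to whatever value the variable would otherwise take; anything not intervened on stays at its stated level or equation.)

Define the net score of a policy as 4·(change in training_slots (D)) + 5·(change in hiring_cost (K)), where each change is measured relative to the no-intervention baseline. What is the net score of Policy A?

-72

Baseline:
  F = 122
  C = 77
  Q = 77
  D = 72 − 2·122 − 6·77 − 3·77 = -865
  K = 118 + 4·122 = 606
Policy A (Q + 6):
  F = 122
  C = 77
  Q = 77 + 6 = 83
  D = 72 − 2·122 − 6·77 − 3·83 = -883
  K = 118 + 4·122 = 606
ΔD = -883 − (-865) = -18; ΔK = 606 − 606 = 0
Score = 4·(-18) + 5·0 = -72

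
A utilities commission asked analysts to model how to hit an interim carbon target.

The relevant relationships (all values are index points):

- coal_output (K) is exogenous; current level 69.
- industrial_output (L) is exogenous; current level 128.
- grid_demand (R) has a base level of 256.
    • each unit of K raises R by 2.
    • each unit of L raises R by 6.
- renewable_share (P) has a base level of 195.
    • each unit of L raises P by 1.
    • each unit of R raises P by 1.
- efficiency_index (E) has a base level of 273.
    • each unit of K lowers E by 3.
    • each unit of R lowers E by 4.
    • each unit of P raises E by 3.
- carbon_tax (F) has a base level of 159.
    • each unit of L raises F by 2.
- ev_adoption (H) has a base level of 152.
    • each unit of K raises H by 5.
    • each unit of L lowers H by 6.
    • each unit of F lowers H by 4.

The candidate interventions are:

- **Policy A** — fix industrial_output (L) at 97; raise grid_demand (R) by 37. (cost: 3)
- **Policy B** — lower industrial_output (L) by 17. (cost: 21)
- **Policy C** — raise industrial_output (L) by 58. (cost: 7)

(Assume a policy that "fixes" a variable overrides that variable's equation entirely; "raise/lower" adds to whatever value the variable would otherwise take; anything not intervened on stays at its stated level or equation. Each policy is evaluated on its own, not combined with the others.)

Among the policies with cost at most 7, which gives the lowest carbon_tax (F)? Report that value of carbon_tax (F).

Policy A (L := 97, R + 37):
  L = 97
  F = 159 + 2·97 = 353
Policy C (L + 58):
  L = 128 + 58 = 186
  F = 159 + 2·186 = 531
Comparing — Policy A: F=353, Policy C: F=531. Lowest is 353 (Policy A).

353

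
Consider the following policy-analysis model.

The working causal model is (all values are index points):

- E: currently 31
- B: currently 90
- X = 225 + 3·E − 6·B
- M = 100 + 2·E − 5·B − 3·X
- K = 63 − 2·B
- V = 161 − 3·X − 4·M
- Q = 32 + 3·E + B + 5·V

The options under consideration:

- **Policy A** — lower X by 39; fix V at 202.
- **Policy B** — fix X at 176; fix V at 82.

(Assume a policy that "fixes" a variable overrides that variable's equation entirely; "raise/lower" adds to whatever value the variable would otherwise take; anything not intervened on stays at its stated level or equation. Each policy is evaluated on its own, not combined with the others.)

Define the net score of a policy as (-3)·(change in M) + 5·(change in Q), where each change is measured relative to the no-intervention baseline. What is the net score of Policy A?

Baseline:
  E = 31
  B = 90
  X = 225 + 3·31 − 6·90 = -222
  M = 100 + 2·31 − 5·90 − 3·(-222) = 378
  V = 161 − 3·(-222) − 4·378 = -685
  Q = 32 + 3·31 + 90 + 5·(-685) = -3210
Policy A (X − 39, V := 202):
  E = 31
  B = 90
  X = 225 + 3·31 − 6·90 (−39 from intervention) = -261
  M = 100 + 2·31 − 5·90 − 3·(-261) = 495
  V = 202
  Q = 32 + 3·31 + 90 + 5·202 = 1225
ΔM = 495 − 378 = 117; ΔQ = 1225 − (-3210) = 4435
Score = (-3)·117 + 5·4435 = 21824

21824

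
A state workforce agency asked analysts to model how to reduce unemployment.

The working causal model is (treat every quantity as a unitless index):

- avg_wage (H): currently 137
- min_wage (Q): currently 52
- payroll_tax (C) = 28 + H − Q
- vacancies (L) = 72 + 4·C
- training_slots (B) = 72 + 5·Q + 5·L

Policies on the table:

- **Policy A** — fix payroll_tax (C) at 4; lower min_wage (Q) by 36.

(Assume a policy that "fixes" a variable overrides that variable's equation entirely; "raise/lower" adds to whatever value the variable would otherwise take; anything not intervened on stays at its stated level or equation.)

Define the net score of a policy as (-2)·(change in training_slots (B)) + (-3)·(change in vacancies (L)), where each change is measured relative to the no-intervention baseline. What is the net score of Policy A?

6028

Baseline:
  H = 137
  Q = 52
  C = 28 + 137 − 52 = 113
  L = 72 + 4·113 = 524
  B = 72 + 5·52 + 5·524 = 2952
Policy A (C := 4, Q − 36):
  H = 137
  Q = 52 − 36 = 16
  C = 4
  L = 72 + 4·4 = 88
  B = 72 + 5·16 + 5·88 = 592
ΔB = 592 − 2952 = -2360; ΔL = 88 − 524 = -436
Score = (-2)·(-2360) + (-3)·(-436) = 6028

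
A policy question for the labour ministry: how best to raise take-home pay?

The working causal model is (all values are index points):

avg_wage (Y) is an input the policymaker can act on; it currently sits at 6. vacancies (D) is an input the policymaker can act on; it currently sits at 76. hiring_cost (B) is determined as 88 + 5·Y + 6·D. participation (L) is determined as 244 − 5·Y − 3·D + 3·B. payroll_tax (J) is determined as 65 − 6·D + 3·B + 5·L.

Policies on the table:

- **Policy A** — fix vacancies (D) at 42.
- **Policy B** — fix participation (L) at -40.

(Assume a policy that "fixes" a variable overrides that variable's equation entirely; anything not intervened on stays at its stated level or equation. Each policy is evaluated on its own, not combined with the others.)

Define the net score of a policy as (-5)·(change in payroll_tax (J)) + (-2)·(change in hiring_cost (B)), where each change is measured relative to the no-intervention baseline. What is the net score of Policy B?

Baseline:
  Y = 6
  D = 76
  B = 88 + 5·6 + 6·76 = 574
  L = 244 − 5·6 − 3·76 + 3·574 = 1708
  J = 65 − 6·76 + 3·574 + 5·1708 = 9871
Policy B (L := -40):
  Y = 6
  D = 76
  B = 88 + 5·6 + 6·76 = 574
  L = -40
  J = 65 − 6·76 + 3·574 + 5·(-40) = 1131
ΔJ = 1131 − 9871 = -8740; ΔB = 574 − 574 = 0
Score = (-5)·(-8740) + (-2)·0 = 43700

43700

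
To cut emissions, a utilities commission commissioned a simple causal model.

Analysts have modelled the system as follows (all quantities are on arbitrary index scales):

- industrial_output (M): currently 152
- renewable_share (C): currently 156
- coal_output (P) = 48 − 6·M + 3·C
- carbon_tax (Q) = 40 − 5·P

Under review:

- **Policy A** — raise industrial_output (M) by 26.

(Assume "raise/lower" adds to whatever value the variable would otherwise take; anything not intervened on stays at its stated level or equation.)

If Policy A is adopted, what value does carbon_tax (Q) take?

2800

Policy A (M + 26):
  M = 152 + 26 = 178
  C = 156
  P = 48 − 6·178 + 3·156 = -552
  Q = 40 − 5·(-552) = 2800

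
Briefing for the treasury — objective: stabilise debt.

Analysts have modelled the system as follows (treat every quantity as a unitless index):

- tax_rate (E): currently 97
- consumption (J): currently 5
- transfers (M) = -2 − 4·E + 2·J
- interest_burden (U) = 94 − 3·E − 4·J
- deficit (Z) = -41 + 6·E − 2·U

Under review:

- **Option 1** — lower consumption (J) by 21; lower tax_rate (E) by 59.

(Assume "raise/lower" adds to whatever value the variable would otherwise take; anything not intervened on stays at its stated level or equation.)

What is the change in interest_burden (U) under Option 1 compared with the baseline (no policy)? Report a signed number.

Baseline:
  E = 97
  J = 5
  U = 94 − 3·97 − 4·5 = -217
Option 1 (J − 21, E − 59):
  E = 97 − 59 = 38
  J = 5 − 21 = -16
  U = 94 − 3·38 − 4·(-16) = 44
Change in U: 44 − (-217) = 261

261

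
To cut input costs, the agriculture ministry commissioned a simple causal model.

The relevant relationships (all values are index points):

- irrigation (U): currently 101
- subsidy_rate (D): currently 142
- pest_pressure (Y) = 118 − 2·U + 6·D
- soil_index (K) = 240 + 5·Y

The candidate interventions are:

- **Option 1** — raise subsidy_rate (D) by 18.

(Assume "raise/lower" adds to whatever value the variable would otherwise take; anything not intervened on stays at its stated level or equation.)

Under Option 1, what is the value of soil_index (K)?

4620

Option 1 (D + 18):
  U = 101
  D = 142 + 18 = 160
  Y = 118 − 2·101 + 6·160 = 876
  K = 240 + 5·876 = 4620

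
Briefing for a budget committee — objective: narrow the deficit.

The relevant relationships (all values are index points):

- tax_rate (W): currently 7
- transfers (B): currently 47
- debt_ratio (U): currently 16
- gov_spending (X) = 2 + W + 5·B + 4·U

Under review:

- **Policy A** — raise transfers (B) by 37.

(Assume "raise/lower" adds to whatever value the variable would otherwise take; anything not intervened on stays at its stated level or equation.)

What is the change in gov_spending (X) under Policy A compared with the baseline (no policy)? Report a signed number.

Baseline:
  W = 7
  B = 47
  U = 16
  X = 2 + 7 + 5·47 + 4·16 = 308
Policy A (B + 37):
  W = 7
  B = 47 + 37 = 84
  U = 16
  X = 2 + 7 + 5·84 + 4·16 = 493
Change in X: 493 − 308 = 185

185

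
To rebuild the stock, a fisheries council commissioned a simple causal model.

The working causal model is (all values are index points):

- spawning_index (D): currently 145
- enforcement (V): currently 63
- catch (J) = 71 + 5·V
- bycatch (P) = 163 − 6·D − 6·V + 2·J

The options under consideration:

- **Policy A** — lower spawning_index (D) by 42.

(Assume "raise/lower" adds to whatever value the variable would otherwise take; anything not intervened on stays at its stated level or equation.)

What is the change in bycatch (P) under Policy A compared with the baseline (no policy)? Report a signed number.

Baseline:
  D = 145
  V = 63
  J = 71 + 5·63 = 386
  P = 163 − 6·145 − 6·63 + 2·386 = -313
Policy A (D − 42):
  D = 145 − 42 = 103
  V = 63
  J = 71 + 5·63 = 386
  P = 163 − 6·103 − 6·63 + 2·386 = -61
Change in P: -61 − (-313) = 252

252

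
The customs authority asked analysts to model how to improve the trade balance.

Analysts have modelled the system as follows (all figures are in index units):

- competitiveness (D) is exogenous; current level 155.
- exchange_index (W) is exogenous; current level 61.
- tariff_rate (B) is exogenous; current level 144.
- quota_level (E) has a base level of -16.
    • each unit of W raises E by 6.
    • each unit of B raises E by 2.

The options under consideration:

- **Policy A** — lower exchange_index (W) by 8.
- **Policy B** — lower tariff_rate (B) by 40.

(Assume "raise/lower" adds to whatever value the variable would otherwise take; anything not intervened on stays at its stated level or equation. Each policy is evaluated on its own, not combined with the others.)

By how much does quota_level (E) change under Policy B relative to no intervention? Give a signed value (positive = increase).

-80

Baseline:
  W = 61
  B = 144
  E = -16 + 6·61 + 2·144 = 638
Policy B (B − 40):
  W = 61
  B = 144 − 40 = 104
  E = -16 + 6·61 + 2·104 = 558
Change in E: 558 − 638 = -80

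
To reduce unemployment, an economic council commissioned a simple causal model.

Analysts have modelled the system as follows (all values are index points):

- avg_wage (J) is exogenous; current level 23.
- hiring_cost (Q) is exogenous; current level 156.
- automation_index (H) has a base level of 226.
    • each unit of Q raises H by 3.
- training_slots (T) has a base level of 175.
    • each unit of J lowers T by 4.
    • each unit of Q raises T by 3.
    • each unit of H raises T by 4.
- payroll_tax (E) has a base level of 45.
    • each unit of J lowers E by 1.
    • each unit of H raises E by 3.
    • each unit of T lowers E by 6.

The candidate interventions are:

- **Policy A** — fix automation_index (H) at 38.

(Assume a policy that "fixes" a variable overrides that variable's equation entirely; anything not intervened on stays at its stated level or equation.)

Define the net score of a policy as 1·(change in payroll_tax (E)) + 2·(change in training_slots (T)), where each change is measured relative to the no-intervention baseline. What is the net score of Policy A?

8528

Baseline:
  J = 23
  Q = 156
  H = 226 + 3·156 = 694
  T = 175 − 4·23 + 3·156 + 4·694 = 3327
  E = 45 − 23 + 3·694 − 6·3327 = -17858
Policy A (H := 38):
  J = 23
  Q = 156
  H = 38
  T = 175 − 4·23 + 3·156 + 4·38 = 703
  E = 45 − 23 + 3·38 − 6·703 = -4082
ΔE = -4082 − (-17858) = 13776; ΔT = 703 − 3327 = -2624
Score = 1·13776 + 2·(-2624) = 8528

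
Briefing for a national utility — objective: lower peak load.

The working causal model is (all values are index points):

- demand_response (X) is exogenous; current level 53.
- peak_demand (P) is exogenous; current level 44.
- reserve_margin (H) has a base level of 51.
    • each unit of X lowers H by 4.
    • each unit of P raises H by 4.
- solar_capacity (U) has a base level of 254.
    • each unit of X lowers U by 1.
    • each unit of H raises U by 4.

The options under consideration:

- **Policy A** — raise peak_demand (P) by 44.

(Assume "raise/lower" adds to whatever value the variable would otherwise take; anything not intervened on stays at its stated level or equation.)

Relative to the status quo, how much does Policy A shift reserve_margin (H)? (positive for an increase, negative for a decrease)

Baseline:
  X = 53
  P = 44
  H = 51 − 4·53 + 4·44 = 15
Policy A (P + 44):
  X = 53
  P = 44 + 44 = 88
  H = 51 − 4·53 + 4·88 = 191
Change in H: 191 − 15 = 176

176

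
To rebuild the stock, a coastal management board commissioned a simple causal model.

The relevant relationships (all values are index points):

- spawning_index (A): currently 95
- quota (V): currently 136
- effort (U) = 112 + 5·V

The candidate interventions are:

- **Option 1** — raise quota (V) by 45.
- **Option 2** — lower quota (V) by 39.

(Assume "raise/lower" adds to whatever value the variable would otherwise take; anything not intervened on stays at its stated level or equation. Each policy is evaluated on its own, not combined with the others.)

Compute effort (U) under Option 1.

Option 1 (V + 45):
  V = 136 + 45 = 181
  U = 112 + 5·181 = 1017

1017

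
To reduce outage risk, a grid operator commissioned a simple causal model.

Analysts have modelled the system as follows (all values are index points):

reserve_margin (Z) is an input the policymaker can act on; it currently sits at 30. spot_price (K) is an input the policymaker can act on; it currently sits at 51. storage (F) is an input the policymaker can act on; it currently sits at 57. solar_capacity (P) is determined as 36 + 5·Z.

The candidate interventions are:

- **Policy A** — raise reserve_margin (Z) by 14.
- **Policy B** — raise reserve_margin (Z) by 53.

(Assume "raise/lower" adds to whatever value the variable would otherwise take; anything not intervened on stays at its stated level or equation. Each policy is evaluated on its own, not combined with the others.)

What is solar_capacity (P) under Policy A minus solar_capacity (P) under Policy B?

Policy A (Z + 14):
  Z = 30 + 14 = 44
  P = 36 + 5·44 = 256
Policy B (Z + 53):
  Z = 30 + 53 = 83
  P = 36 + 5·83 = 451
P: 256 − 451 = -195

-195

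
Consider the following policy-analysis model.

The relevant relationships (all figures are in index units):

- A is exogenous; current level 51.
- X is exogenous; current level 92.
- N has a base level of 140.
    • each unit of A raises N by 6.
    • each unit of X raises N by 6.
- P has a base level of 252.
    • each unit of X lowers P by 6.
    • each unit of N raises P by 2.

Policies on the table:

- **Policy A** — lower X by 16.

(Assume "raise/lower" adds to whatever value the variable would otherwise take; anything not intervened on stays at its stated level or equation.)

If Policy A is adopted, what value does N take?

902

Policy A (X − 16):
  A = 51
  X = 92 − 16 = 76
  N = 140 + 6·51 + 6·76 = 902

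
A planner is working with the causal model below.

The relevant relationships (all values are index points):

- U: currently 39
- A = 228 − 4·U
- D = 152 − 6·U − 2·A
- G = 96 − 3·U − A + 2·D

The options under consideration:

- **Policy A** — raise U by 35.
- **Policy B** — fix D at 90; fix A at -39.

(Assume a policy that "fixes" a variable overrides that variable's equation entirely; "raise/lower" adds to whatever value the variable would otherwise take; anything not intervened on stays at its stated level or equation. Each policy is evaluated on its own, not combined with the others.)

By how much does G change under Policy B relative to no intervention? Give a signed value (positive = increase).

743

Baseline:
  U = 39
  A = 228 − 4·39 = 72
  D = 152 − 6·39 − 2·72 = -226
  G = 96 − 3·39 − 72 + 2·(-226) = -545
Policy B (D := 90, A := -39):
  U = 39
  A = -39
  D = 90
  G = 96 − 3·39 − (-39) + 2·90 = 198
Change in G: 198 − (-545) = 743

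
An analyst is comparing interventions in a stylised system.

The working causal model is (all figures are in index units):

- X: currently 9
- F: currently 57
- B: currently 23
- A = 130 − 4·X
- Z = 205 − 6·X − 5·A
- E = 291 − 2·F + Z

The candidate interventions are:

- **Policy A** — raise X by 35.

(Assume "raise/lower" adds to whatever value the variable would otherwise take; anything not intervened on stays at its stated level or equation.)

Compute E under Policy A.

348

Policy A (X + 35):
  X = 9 + 35 = 44
  F = 57
  A = 130 − 4·44 = -46
  Z = 205 − 6·44 − 5·(-46) = 171
  E = 291 − 2·57 + 171 = 348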